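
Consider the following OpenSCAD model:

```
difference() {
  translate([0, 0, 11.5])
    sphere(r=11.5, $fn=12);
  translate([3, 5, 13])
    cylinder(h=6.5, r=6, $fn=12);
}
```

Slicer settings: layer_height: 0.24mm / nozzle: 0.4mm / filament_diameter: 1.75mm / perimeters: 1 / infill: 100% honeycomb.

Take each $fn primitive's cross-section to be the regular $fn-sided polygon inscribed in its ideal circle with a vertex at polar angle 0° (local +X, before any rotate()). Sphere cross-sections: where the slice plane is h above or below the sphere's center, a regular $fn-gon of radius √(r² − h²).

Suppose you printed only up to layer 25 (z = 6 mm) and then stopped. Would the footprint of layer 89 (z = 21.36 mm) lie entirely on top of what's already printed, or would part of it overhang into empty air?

Compare the two slices. At z = 6: the sphere: section is a regular 12-gon, circumradius = √(r²−h²) = √(11.5²−5.5²) = 10.100 (area = (12/2)·10.100²·sin(360°/12) = 306.00 mm²); the cylinder at (3, 5) is not intersected at this z (z outside [13, 19.5]); Taking the first minus the rest: none of the subtracted shapes is present at this height, so the r=11.5 sphere is unchanged — area = 306.00 mm². At z = 21.36: the sphere: section is a regular 12-gon, circumradius = √(r²−h²) = √(11.5²−9.86²) = 5.919 (area = (12/2)·5.919²·sin(360°/12) = 105.09 mm²); the cylinder at (3, 5) is not intersected at this z (z outside [13, 19.5]); After the difference (first − rest): none of the subtracted shapes is present at this height, so the r=11.5 sphere is unchanged — area = 105.09 mm². Checking containment: the cross-section at z = 21.36 is a subset of the cross-section at z = 6.

entirely on top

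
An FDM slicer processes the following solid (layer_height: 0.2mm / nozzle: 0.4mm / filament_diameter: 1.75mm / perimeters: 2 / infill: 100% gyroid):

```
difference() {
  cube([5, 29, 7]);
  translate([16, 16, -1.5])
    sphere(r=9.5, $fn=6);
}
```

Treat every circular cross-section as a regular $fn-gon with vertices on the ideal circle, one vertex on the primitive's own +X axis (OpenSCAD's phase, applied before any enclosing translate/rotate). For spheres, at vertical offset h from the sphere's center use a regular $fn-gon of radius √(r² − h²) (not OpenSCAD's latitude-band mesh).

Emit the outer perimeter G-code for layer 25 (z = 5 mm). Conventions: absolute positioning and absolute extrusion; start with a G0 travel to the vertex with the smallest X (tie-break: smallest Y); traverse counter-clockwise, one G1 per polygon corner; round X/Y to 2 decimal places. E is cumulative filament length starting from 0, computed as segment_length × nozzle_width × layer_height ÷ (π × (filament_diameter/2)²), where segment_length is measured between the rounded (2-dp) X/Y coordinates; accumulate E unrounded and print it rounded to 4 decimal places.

At z = 5 mm: the cube is present — its section is the full 5×29 rectangle; the sphere at (16, 16): section is a regular 6-gon, circumradius = √(r²−h²) = √(9.5²−6.5²) = 6.928; Subtracting the remaining from the first: starting from the 5×29 cube, the r=9.5 sphere at (16, 16) misses the remaining region (no effect) — 1 connected region. The outline is a single polygon with 4 vertices. Extrusion per mm of travel: 0.4 × 0.2 / (π × 0.875²) = 0.033260. Accumulating E over each segment gives final E = 2.2617.

G0 X0.00 Y0.00 Z5.00
G1 X5.00 Y0.00 E0.1663
G1 X5.00 Y29.00 E1.1308
G1 X0.00 Y29.00 E1.2971
G1 X0.00 Y0.00 E2.2617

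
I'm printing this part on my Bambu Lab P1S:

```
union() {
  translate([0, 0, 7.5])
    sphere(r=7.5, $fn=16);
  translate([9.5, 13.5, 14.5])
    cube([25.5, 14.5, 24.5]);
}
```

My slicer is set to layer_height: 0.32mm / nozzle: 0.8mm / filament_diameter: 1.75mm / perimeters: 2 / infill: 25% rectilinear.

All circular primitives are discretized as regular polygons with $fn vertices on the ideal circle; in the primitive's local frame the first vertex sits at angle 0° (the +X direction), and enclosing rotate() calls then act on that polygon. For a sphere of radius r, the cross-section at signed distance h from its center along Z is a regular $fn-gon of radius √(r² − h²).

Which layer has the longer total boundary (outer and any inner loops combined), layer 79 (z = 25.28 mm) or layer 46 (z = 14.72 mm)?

Layer 79 (z = 25.28): the sphere is not intersected at this z (|z−center|=17.780 > r=7.5); the cube at (9.5, 13.5) (footprint 25.5×14.5) is included at this height (perimeter 80.00 mm); Taking the union: only the 25.5×14.5 cube at (9.5, 13.5) is present, so the union is just that shape — boundary = 80.00 mm. So its perimeter = 80.00 mm. Layer 46 (z = 14.72): the r=7.5 sphere slices to a regular 16-gon of circumradius 2.030 (√(r²−h²) with h=7.22 from center) (perimeter = 2·16·2.030·sin(180°/16) = 12.67 mm); the cube at (9.5, 13.5) (footprint 25.5×14.5) is included at this height (perimeter 80.00 mm); Taking the union: the 2 present regions are separate (no shared area or edge), so areas and boundary lengths simply add and each stays a separate island — boundary = 92.67 mm. So its perimeter = 92.67 mm. Layer 46 is larger (92.67 vs 80.00 mm).

layer 46 (z = 14.72 mm)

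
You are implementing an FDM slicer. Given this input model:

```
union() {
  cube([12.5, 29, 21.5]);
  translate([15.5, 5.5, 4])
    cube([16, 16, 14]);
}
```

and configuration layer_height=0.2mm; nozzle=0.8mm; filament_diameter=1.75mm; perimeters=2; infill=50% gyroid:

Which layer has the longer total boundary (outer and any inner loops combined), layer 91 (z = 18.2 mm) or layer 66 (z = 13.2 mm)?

layer 66 (z = 13.2 mm)

Layer 91 (z = 18.2): the 12.5×29 cube contributes its full rectangle (perimeter 83.00 mm); the cube at (15.5, 5.5) is not intersected at this z (z outside [4, 18]); Merging all regions: only the 12.5×29 cube is present, so the union is just that shape — boundary = 83.00 mm. So its perimeter = 83.00 mm. Layer 66 (z = 13.2): the 12.5×29 cube contributes its full rectangle (perimeter 83.00 mm); the 16×16 cube at (15.5, 5.5) contributes its full rectangle (perimeter 64.00 mm); Taking the union: the 2 present regions are separate (no shared area or edge), so areas and boundary lengths simply add and each stays a separate island — boundary = 147.00 mm. So its perimeter = 147.00 mm. Layer 66 is larger (147.00 vs 83.00 mm).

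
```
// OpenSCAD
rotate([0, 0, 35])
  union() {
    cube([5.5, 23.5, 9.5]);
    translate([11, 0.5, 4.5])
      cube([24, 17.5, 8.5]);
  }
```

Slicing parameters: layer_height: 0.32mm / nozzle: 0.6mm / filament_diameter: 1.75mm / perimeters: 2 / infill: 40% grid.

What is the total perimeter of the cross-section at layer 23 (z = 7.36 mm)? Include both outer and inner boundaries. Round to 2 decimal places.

At z = 7.36 mm: the cube (footprint 5.5×23.5) is included at this height (perimeter 58.00 mm); the cube at (11, 0.5) (footprint 24×17.5) is included at this height (perimeter 83.00 mm); Merging all regions: the 2 present regions are separate (no shared area or edge), so areas and boundary lengths simply add and each stays a separate island — boundary = 141.00 mm; (whole slice rotated 35° about Z — lengths, areas and connectivity unchanged). Overall, the cross-section has 2 separate islands. Total boundary length (outer) = 141.00 mm.

141.00 mm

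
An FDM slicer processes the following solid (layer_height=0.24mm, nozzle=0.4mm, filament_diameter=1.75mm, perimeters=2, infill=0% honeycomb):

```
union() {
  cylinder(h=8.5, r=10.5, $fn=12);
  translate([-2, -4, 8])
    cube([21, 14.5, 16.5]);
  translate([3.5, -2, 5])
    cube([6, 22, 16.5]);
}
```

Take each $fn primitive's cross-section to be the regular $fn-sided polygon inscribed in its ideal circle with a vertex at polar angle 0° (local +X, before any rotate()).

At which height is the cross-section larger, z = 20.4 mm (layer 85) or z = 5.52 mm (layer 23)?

Layer 85 (z = 20.4): the cylinder is not intersected at this z (z outside [0, 8.5]); the cube at (-2, -4) (footprint 21×14.5) is included at this height (area 304.50 mm²); the cube at (3.5, -2) (footprint 6×22) is included at this height (area 132.00 mm²); Merging all regions: the regions partially overlap — summed areas 436.50 mm² minus the doubly-counted overlap 75.00 mm² gives 361.50 mm² — area = 361.50 mm². So its area = 361.50 mm². Layer 23 (z = 5.52): the r=10.5 cylinder contributes a regular 12-gon of circumradius 10.5 (area = (12/2)·10.500²·sin(360°/12) = 330.75 mm²); the cube at (-2, -4) is absent (z outside [8, 24.5]); the 6×22 cube at (3.5, -2) contributes its full rectangle (area 132.00 mm²); Merging all regions: the regions partially overlap — summed areas 462.75 mm² minus the doubly-counted overlap 57.71 mm² gives 405.04 mm² — area = 405.04 mm². So its area = 405.04 mm². Layer 23 is larger (405.04 vs 361.50 mm²).

layer 23 (z = 5.52 mm)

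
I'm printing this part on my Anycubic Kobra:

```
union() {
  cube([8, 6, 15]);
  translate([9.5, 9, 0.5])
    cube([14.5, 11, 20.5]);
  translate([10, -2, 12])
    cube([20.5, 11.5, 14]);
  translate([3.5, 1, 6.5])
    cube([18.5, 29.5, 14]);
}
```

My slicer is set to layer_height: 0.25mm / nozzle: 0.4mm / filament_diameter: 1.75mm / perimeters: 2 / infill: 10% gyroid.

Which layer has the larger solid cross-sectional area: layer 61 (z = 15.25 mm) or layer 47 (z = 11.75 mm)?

layer 61 (z = 15.25 mm)

Layer 61 (z = 15.25): the cube is absent (z outside [0, 15]); the 14.5×11 cube at (9.5, 9) contributes its full rectangle (area 159.50 mm²); the cube at (10, -2) (footprint 20.5×11.5) is included at this height (area 235.75 mm²); the 18.5×29.5 cube at (3.5, 1) contributes its full rectangle (area 545.75 mm²); Taking the union: the regions partially overlap — summed areas 941.00 mm² minus the doubly-counted overlap 240.50 mm² gives 700.50 mm² — area = 700.50 mm². So its area = 700.50 mm². Layer 47 (z = 11.75): the cube is present — its section is the full 8×6 rectangle (area 48.00 mm²); the 14.5×11 cube at (9.5, 9) contributes its full rectangle (area 159.50 mm²); the cube at (10, -2) does not reach this height (z outside [12, 26]); the 18.5×29.5 cube at (3.5, 1) contributes its full rectangle (area 545.75 mm²); Merging all regions: the regions partially overlap — summed areas 753.25 mm² minus the doubly-counted overlap 160.00 mm² gives 593.25 mm² — area = 593.25 mm². So its area = 593.25 mm². Layer 61 is larger (700.50 vs 593.25 mm²).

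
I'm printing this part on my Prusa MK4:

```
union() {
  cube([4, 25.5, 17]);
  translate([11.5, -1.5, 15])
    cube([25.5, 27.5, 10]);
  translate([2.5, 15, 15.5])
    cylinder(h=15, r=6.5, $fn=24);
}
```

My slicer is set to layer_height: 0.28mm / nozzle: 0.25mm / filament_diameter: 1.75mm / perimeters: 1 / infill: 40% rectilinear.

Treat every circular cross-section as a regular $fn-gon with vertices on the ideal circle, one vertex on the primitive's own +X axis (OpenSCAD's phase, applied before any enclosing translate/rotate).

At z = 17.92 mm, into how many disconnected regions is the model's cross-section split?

2

At z = 17.92 mm: the cube is not intersected at this z (z outside [0, 17]); the cube at (11.5, -1.5) is present — its section is the full 25.5×27.5 rectangle; the cylinder at (2.5, 15): section is a regular 24-gon, circumradius r=6.5; Combining (union): the 2 present regions are separate (no shared area or edge), so areas and boundary lengths simply add and each stays a separate island — 2 connected regions. The result has 2 disconnected regions.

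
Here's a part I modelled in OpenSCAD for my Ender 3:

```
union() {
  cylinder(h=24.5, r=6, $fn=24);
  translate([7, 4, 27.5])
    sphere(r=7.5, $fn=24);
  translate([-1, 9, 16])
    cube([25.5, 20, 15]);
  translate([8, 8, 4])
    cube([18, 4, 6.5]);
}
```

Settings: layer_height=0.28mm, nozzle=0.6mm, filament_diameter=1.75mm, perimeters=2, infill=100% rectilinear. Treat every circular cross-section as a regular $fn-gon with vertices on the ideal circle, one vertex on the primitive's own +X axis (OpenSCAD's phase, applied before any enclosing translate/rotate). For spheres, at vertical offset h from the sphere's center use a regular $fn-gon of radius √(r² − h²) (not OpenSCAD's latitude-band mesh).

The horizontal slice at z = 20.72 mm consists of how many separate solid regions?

At z = 20.72 mm: the r=6 cylinder contributes a regular 24-gon of circumradius 6; the r=7.5 sphere at (7, 4) contributes a regular 24-gon of circumradius √(7.5²−6.78²) = 3.206; the cube at (-1, 9) (footprint 25.5×20) is included at this height; the cube at (8, 8) is not intersected at this z (z outside [4, 10.5]); Combining (union): the regions partially overlap (shared area 3.03 mm²), so overlapping operands fuse into one piece — 2 connected regions. The result has 2 disconnected regions.

2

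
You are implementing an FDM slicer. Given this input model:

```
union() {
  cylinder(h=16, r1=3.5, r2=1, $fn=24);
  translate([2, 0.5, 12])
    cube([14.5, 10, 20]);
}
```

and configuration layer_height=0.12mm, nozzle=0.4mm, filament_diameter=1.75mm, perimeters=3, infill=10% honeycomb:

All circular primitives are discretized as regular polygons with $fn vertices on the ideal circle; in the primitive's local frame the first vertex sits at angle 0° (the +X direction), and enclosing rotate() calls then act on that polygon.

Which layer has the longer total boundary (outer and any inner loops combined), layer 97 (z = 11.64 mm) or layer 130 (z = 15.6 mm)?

Layer 97 (z = 11.64): the cone contributes a regular 24-gon of circumradius 1.681 (interpolated between r1=3.5 and r2=1 at t=0.728) (perimeter = 2·24·1.681·sin(180°/24) = 10.53 mm); the cube at (2, 0.5) is absent (z outside [12, 32]); Combining (union): only the cone is present, so the union is just that shape — boundary = 10.53 mm. So its perimeter = 10.53 mm. Layer 130 (z = 15.6): the cone (r1=3.5→r2=1) has section circumradius 1.062 here — a regular 24-gon (perimeter = 2·24·1.062·sin(180°/24) = 6.66 mm); the cube at (2, 0.5) is present — its section is the full 14.5×10 rectangle (perimeter 49.00 mm); Merging all regions: the 2 present regions are separate (no shared area or edge), so areas and boundary lengths simply add and each stays a separate island — boundary = 55.66 mm. So its perimeter = 55.66 mm. Layer 130 is larger (55.66 vs 10.53 mm).

layer 130 (z = 15.6 mm)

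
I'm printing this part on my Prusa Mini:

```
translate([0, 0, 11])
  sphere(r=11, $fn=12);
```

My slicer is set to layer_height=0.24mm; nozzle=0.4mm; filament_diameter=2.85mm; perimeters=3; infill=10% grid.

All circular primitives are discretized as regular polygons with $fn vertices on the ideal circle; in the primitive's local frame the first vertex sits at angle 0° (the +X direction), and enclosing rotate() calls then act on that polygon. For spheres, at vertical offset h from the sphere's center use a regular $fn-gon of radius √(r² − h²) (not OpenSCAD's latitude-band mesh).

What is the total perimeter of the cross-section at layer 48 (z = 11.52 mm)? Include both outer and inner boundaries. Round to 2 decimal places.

At z = 11.52 mm: the r=11 sphere slices to a regular 12-gon of circumradius 10.988 (√(r²−h²) with h=0.52 from center) (perimeter = 2·12·10.988·sin(180°/12) = 68.25 mm). Overall, the cross-section is a single solid region. Total boundary length (outer) = 68.25 mm.

68.25 mm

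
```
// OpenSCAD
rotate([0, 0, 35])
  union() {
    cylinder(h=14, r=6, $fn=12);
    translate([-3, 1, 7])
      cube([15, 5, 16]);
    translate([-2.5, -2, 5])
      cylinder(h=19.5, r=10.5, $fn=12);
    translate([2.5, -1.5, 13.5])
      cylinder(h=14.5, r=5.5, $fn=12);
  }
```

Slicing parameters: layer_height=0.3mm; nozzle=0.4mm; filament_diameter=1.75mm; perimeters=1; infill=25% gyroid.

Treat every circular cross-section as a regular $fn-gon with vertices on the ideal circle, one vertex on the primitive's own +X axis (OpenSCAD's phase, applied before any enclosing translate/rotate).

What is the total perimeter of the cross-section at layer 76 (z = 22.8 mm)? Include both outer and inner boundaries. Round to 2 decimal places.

76.83 mm

At z = 22.8 mm: the cylinder is absent (z outside [0, 14]); the 15×5 cube at (-3, 1) contributes its full rectangle (perimeter 40.00 mm); the r=10.5 cylinder at (-2.5, -2) contributes a regular 12-gon of circumradius 10.5 (perimeter = 2·12·10.500·sin(180°/12) = 65.22 mm); the r=5.5 cylinder at (2.5, -1.5) contributes a regular 12-gon of circumradius 5.5 (perimeter = 2·12·5.500·sin(180°/12) = 34.16 mm); Taking the union: the regions partially overlap (shared area 135.26 mm²), so the edge portions inside another operand are dropped and the merged outline is re-measured after clipping — boundary = 76.83 mm; (whole slice rotated 35° about Z — lengths, areas and connectivity unchanged). Overall, the cross-section is a single solid region. Total boundary length (outer) = 76.83 mm.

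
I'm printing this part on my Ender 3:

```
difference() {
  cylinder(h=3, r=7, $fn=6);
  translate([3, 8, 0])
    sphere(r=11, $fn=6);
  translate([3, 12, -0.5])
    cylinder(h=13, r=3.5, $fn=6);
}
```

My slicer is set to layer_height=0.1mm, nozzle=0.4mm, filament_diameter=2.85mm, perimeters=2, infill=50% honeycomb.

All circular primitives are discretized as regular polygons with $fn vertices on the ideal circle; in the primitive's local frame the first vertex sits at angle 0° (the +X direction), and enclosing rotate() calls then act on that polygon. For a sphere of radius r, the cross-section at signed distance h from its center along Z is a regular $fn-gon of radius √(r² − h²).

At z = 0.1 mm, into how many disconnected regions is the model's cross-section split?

At z = 0.1 mm: the r=7 cylinder contributes a regular 6-gon of circumradius 7; the r=11 sphere at (3, 8) contributes a regular 6-gon of circumradius √(11²−0.1²) = 11.000; the r=3.5 cylinder at (3, 12) contributes a regular 6-gon of circumradius 3.5; After the difference (first − rest): starting from the r=7 cylinder, the r=11 sphere at (3, 8) partially overlaps it — only the 72.48 mm² overlap (of its 314.34 mm²) is removed, clipping the outline; the r=3.5 cylinder at (3, 12) misses the remaining region (no effect) — 1 connected region. The result has 1 disconnected region.

1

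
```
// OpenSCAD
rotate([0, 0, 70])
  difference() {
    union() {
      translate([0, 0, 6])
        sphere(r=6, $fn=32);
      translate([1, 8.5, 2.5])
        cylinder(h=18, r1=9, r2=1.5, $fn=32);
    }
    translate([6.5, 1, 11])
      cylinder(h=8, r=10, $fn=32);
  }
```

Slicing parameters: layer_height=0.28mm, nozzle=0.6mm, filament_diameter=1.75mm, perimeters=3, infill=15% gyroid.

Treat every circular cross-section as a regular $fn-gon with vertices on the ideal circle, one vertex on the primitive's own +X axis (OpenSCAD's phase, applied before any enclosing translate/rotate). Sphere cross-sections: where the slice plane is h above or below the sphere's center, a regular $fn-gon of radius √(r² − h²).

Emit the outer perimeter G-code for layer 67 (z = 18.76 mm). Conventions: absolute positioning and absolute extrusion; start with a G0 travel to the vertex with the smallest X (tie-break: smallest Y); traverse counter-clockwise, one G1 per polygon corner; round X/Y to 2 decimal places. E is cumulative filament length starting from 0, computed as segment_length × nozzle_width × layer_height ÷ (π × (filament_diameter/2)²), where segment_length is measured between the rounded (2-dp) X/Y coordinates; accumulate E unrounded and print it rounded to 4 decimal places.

G0 X-9.87 Y3.75 Z18.76
G1 X-9.81 Y3.32 E0.0303
G1 X-9.66 Y2.91 E0.0608
G1 X-9.44 Y2.53 E0.0915
G1 X-9.15 Y2.21 E0.1217
G1 X-8.80 Y1.94 E0.1525
G1 X-8.41 Y1.76 E0.1825
G1 X-7.98 Y1.65 E0.2135
G1 X-7.55 Y1.62 E0.2436
G1 X-7.43 Y1.64 E0.2521
G1 X-7.78 Y2.22 E0.2994
G1 X-8.43 Y4.07 E0.4364
G1 X-8.68 Y5.81 E0.5592
G1 X-8.96 Y5.64 E0.5821
G1 X-9.29 Y5.35 E0.6128
G1 X-9.55 Y5.00 E0.6432
G1 X-9.74 Y4.61 E0.6735
G1 X-9.84 Y4.19 E0.7037
G1 X-9.87 Y3.75 E0.7345

At z = 18.76 mm: the sphere does not reach this height (|z−center|=12.760 > r=6); the cone at (1, 8.5) (r1=9→r2=1.5) has section circumradius 2.225 here — a regular 32-gon; Taking the union: only the cone at (1, 8.5) is present, so the union is just that shape — 1 connected region; the r=10 cylinder at (6.5, 1) gives a regular 32-gon of circumradius 10 (constant along its height); Taking the first minus the rest: starting from that combined region, the r=10 cylinder at (6.5, 1) partially overlaps it — only the 10.31 mm² overlap (of its 312.14 mm²) is removed, clipping the outline — 1 connected region; (rotated 70° about Z; rotation is an isometry so areas/perimeters/island counts are preserved). The outline is a single polygon with 18 vertices. Extrusion per mm of travel: 0.6 × 0.28 / (π × 0.875²) = 0.069846. Accumulating E over each segment gives final E = 0.7345.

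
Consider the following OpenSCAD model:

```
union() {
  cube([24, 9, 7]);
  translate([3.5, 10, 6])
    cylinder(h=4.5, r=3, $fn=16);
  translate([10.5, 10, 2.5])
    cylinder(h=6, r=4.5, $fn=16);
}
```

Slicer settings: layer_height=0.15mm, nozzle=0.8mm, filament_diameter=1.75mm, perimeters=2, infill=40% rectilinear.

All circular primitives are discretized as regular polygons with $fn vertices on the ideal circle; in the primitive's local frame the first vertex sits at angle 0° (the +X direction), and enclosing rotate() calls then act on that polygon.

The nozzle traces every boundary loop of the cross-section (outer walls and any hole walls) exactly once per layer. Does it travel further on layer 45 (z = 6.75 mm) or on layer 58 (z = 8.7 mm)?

layer 45 (z = 6.75 mm)

Layer 45 (z = 6.75): the cube is present — its section is the full 24×9 rectangle (perimeter 66.00 mm); the cylinder at (3.5, 10): section is a regular 16-gon, circumradius r=3 (perimeter = 2·16·3.000·sin(180°/16) = 18.73 mm); the cylinder at (10.5, 10): section is a regular 16-gon, circumradius r=4.5 (perimeter = 2·16·4.500·sin(180°/16) = 28.09 mm); Combining (union): the regions partially overlap (shared area 30.79 mm²), so the edge portions inside another operand are dropped and the merged outline is re-measured after clipping — boundary = 74.90 mm. So its perimeter = 74.90 mm. Layer 58 (z = 8.7): the cube does not reach this height (z outside [0, 7]); the cylinder at (3.5, 10): section is a regular 16-gon, circumradius r=3 (perimeter = 2·16·3.000·sin(180°/16) = 18.73 mm); the cylinder at (10.5, 10) does not reach this height (z outside [2.5, 8.5]); Taking the union: only the r=3 cylinder at (3.5, 10) is present, so the union is just that shape — boundary = 18.73 mm. So its perimeter = 18.73 mm. Layer 45 is larger (74.90 vs 18.73 mm).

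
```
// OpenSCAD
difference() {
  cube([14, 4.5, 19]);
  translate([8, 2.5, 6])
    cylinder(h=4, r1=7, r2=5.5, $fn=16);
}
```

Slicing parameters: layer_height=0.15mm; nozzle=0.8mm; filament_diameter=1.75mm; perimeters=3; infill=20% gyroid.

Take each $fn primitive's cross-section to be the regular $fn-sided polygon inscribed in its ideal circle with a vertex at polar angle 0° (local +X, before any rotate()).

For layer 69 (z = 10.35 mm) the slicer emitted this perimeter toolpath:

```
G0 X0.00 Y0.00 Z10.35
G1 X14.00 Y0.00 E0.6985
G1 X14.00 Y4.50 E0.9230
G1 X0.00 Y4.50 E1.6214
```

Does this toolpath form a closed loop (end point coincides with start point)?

Start point (G0): (0.00, 0.00). End point (last G1): the path does not return to the start — open.

no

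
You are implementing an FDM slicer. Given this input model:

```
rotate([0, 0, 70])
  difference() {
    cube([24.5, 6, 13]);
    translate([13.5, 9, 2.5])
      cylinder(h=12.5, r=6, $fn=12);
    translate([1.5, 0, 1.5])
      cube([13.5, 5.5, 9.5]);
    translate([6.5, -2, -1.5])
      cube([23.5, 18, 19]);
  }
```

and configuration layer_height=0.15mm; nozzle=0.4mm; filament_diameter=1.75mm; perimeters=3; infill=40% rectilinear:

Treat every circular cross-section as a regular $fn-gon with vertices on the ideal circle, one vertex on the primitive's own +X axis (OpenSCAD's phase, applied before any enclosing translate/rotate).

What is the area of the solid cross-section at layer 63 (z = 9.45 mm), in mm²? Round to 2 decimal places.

11.50 mm²

At z = 9.45 mm: the cube (footprint 24.5×6) is included at this height (area 147.00 mm²); the r=6 cylinder at (13.5, 9) contributes a regular 12-gon of circumradius 6 (area = (12/2)·6.000²·sin(360°/12) = 108.00 mm²); the cube at (1.5, 0) is present — its section is the full 13.5×5.5 rectangle (area 74.25 mm²); the cube at (6.5, -2) (footprint 23.5×18) is included at this height (area 423.00 mm²); Subtracting the remaining from the first: starting from the 24.5×6 cube (147.00 mm²), the r=6 cylinder at (13.5, 9) partially overlaps it — only the 20.41 mm² overlap (of its 108.00 mm²) is removed, clipping the outline; the 13.5×5.5 cube at (1.5, 0) partially overlaps it — only the 63.07 mm² overlap (of its 74.25 mm²) is removed, clipping the outline; the 23.5×18 cube at (6.5, -2) partially overlaps it — only the 52.02 mm² overlap (of its 423.00 mm²) is removed, clipping the outline — area = 11.50 mm²; (rotated 70° about Z; rotation is an isometry so areas/perimeters/island counts are preserved). Overall, the cross-section is a single solid region. Net area = 11.50 mm².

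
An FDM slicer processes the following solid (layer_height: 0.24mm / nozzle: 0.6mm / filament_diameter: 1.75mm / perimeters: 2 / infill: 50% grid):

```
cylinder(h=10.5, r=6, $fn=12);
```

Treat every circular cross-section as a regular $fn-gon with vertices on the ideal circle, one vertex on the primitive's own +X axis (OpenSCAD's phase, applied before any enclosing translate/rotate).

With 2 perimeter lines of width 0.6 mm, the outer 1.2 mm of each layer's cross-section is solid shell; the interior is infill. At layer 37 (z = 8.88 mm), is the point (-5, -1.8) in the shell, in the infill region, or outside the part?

At z = 8.88 mm: the r=6 cylinder contributes a regular 12-gon of circumradius 6. Overall, the cross-section is a single solid region. The nearest boundary edge runs (-6.00, 0.00)→(-5.20, -3.00); distance from the point to it = 0.50 mm. The point is inside the cross-section, 0.50 mm from the nearest boundary — within the 1.2 mm shell band (2 × 0.6).

shell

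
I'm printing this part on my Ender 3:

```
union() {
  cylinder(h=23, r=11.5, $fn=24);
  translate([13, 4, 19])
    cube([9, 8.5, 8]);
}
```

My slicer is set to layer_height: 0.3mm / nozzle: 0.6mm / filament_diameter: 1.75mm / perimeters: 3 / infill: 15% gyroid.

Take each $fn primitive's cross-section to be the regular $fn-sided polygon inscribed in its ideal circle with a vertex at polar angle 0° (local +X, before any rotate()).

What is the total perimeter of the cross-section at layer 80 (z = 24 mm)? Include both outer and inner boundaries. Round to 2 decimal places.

35.00 mm

At z = 24 mm: the cylinder does not reach this height (z outside [0, 23]); the 9×8.5 cube at (13, 4) contributes its full rectangle (perimeter 35.00 mm); Taking the union: only the 9×8.5 cube at (13, 4) is present, so the union is just that shape — boundary = 35.00 mm. Overall, the cross-section is a single solid region. Total boundary length (outer) = 35.00 mm.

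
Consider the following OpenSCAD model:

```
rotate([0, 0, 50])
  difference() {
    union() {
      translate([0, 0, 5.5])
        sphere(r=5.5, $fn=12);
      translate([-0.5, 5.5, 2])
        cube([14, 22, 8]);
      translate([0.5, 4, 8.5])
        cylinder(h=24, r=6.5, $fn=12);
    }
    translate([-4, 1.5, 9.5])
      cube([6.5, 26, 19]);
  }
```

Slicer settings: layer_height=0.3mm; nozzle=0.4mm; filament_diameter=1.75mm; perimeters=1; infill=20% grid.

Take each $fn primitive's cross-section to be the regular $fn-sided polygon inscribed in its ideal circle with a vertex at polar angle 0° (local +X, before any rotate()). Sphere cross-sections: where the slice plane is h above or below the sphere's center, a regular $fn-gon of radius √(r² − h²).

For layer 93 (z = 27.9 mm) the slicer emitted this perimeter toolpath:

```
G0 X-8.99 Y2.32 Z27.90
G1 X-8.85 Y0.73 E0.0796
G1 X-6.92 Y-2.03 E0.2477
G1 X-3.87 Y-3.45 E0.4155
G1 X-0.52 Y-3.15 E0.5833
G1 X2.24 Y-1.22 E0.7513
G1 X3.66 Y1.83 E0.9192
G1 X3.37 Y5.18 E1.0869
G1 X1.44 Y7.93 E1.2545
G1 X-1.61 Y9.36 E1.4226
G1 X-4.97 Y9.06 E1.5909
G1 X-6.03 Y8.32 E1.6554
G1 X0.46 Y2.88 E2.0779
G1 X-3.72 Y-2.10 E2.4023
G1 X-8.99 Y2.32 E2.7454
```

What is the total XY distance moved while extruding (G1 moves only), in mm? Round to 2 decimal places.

55.03 mm

Sum the Euclidean lengths of each G1 segment: total = 55.03 mm.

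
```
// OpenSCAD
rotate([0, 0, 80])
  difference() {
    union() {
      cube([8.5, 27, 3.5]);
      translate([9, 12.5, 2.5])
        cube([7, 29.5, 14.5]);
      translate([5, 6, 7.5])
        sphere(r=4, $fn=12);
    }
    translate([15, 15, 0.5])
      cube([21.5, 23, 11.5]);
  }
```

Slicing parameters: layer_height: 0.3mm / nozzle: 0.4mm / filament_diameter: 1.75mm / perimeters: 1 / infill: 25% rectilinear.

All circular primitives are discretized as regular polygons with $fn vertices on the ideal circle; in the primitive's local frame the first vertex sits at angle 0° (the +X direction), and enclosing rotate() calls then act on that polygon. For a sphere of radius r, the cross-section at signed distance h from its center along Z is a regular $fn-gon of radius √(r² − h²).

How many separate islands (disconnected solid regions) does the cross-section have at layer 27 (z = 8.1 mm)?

2

At z = 8.1 mm: the cube does not reach this height (z outside [0, 3.5]); the cube at (9, 12.5) is present — its section is the full 7×29.5 rectangle; the r=4 sphere at (5, 6) slices to a regular 12-gon of circumradius 3.955 (√(r²−h²) with h=0.6 from center); Merging all regions: the 2 present regions are separate (no shared area or edge), so areas and boundary lengths simply add and each stays a separate island — 2 connected regions; the 21.5×23 cube at (15, 15) contributes its full rectangle; After the difference (first − rest): starting from the result so far, the 21.5×23 cube at (15, 15) partially overlaps it — only the 23.00 mm² overlap (of its 494.50 mm²) is removed, clipping the outline — 2 connected regions; (whole slice rotated 80° about Z — lengths, areas and connectivity unchanged). Overall, the cross-section has 2 separate islands. Island count = 2.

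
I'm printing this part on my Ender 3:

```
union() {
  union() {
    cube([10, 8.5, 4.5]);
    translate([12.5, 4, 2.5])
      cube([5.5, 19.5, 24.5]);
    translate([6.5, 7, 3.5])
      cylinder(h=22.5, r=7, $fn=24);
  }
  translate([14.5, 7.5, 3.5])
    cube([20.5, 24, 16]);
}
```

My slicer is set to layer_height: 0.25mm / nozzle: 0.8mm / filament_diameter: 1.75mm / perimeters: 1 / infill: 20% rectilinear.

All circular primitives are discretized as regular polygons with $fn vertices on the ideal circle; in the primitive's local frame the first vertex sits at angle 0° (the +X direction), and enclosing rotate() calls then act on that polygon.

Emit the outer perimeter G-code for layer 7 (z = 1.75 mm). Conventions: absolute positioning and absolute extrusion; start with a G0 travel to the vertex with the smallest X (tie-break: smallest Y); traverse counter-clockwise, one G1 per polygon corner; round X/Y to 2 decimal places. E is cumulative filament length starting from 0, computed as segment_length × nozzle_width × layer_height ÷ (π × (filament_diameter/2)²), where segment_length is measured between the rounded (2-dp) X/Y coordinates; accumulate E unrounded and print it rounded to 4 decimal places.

G0 X0.00 Y0.00 Z1.75
G1 X10.00 Y0.00 E0.8315
G1 X10.00 Y8.50 E1.5383
G1 X0.00 Y8.50 E2.3698
G1 X0.00 Y0.00 E3.0766

At z = 1.75 mm: the cube is present — its section is the full 10×8.5 rectangle; the cube at (12.5, 4) is absent (z outside [2.5, 27]); the cylinder at (6.5, 7) is not intersected at this z (z outside [3.5, 26]); Taking the union: only the 10×8.5 cube is present, so the union is just that shape — 1 connected region; the cube at (14.5, 7.5) is absent (z outside [3.5, 19.5]); Taking the union: only the result so far is present, so the union is just that shape — 1 connected region. The outline is a single polygon with 4 vertices. Extrusion per mm of travel: 0.8 × 0.25 / (π × 0.875²) = 0.083150. Accumulating E over each segment gives final E = 3.0766.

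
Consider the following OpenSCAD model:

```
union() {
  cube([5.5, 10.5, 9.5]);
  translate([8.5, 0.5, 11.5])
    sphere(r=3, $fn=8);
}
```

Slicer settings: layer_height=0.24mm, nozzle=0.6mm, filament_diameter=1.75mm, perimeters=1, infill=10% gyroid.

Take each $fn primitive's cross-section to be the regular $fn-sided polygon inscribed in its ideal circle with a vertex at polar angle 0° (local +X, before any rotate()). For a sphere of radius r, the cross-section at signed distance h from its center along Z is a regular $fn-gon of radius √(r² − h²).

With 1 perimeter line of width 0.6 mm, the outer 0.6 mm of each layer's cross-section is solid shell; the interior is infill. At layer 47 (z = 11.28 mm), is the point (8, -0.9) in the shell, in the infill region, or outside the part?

At z = 11.28 mm: the cube does not reach this height (z outside [0, 9.5]); the sphere at (8.5, 0.5): section is a regular 8-gon, circumradius = √(r²−h²) = √(3²−0.22²) = 2.992; Combining (union): only the r=3 sphere at (8.5, 0.5) is present, so the union is just that shape — 1 connected region. Overall, the cross-section is a single solid region. The nearest boundary edge runs (6.38, -1.62)→(8.50, -2.49); distance from the point to it = 1.28 mm. The point is inside the cross-section and 1.28 mm from the nearest boundary — more than the 0.6 mm shell width (1 × 0.6), so it's in the infill interior.

infill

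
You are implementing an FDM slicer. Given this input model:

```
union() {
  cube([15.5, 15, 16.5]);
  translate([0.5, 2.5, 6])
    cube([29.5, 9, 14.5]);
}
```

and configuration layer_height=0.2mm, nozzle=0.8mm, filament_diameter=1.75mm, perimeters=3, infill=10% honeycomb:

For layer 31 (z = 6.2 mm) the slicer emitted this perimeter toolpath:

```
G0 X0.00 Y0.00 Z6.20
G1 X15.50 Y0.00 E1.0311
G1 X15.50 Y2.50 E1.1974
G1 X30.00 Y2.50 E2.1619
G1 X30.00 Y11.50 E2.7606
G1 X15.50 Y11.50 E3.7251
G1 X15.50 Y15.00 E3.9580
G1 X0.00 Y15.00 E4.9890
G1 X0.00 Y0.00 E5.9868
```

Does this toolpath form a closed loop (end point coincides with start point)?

yes

Start point (G0): (0.00, 0.00). End point (last G1): the path returns to the start — closed.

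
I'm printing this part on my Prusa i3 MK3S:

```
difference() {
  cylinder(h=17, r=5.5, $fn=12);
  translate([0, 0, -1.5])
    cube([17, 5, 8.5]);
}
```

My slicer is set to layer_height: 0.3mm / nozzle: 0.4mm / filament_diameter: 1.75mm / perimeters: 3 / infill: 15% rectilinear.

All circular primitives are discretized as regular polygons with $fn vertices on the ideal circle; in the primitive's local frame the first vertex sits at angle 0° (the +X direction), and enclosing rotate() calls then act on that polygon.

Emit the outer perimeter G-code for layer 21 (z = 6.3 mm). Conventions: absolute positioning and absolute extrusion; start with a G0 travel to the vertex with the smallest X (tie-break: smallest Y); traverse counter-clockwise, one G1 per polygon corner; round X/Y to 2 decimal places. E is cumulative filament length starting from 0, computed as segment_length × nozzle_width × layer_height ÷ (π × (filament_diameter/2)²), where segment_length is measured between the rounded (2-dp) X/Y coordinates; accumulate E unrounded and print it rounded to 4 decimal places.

G0 X-5.50 Y0.00 Z6.30
G1 X-4.76 Y-2.75 E0.1421
G1 X-2.75 Y-4.76 E0.2839
G1 X0.00 Y-5.50 E0.4260
G1 X2.75 Y-4.76 E0.5681
G1 X4.76 Y-2.75 E0.7099
G1 X5.50 Y0.00 E0.8519
G1 X0.00 Y0.00 E1.1263
G1 X0.00 Y5.00 E1.3758
G1 X1.87 Y5.00 E1.4691
G1 X0.00 Y5.50 E1.5657
G1 X-2.75 Y4.76 E1.7077
G1 X-4.76 Y2.75 E1.8496
G1 X-5.50 Y0.00 E1.9916

At z = 6.3 mm: the r=5.5 cylinder gives a regular 12-gon of circumradius 5.5 (constant along its height); the cube is present — its section is the full 17×5 rectangle; After the difference (first − rest): starting from the r=5.5 cylinder, the 17×5 cube partially overlaps it — only the 22.22 mm² overlap (of its 85.00 mm²) is removed, clipping the outline — 1 connected region. The outline is a single polygon with 13 vertices. Extrusion per mm of travel: 0.4 × 0.3 / (π × 0.875²) = 0.049890. Accumulating E over each segment gives final E = 1.9916.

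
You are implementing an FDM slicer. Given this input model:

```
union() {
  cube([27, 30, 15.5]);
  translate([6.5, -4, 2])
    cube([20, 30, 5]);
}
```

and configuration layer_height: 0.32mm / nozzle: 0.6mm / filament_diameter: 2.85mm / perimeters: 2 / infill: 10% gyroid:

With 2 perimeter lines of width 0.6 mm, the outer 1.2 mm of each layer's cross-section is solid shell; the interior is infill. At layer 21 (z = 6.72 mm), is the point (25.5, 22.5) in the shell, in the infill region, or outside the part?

At z = 6.72 mm: the cube is present — its section is the full 27×30 rectangle; the 20×30 cube at (6.5, -4) contributes its full rectangle; Merging all regions: the regions partially overlap (shared area 520.00 mm²), so overlapping operands fuse into one piece — 1 connected region. Overall, the cross-section is a single solid region. The nearest boundary edge runs (27.00, 30.00)→(27.00, 0.00); distance from the point to it = 1.50 mm. The point is inside the cross-section and 1.50 mm from the nearest boundary — more than the 1.2 mm shell width (2 × 0.6), so it's in the infill interior.

infill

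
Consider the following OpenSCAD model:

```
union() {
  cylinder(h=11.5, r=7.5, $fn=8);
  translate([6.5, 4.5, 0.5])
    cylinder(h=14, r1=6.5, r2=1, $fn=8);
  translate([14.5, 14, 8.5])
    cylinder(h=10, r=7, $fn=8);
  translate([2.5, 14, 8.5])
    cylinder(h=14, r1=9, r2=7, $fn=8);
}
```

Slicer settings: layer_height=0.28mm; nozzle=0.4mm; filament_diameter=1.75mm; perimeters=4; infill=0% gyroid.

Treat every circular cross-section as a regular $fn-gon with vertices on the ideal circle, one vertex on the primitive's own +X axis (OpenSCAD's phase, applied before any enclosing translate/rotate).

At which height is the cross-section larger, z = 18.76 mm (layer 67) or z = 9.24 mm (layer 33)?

Layer 67 (z = 18.76): the cylinder is absent (z outside [0, 11.5]); the cone at (6.5, 4.5) is absent (z outside [0.5, 14.5]); the cylinder at (14.5, 14) is absent (z outside [8.5, 18.5]); the cone at (2.5, 14): at t=0.733 of its height the radius interpolates to r₁+(r₂−r₁)t = 7.534, giving a regular 8-gon of that circumradius (area = (8/2)·7.534²·sin(360°/8) = 160.56 mm²); Merging all regions: only the cone at (2.5, 14) is present, so the union is just that shape — area = 160.56 mm². So its area = 160.56 mm². Layer 33 (z = 9.24): the cylinder: section is a regular 8-gon, circumradius r=7.5 (area = (8/2)·7.500²·sin(360°/8) = 159.10 mm²); the cone at (6.5, 4.5): at t=0.624 of its height the radius interpolates to r₁+(r₂−r₁)t = 3.066, giving a regular 8-gon of that circumradius (area = (8/2)·3.066²·sin(360°/8) = 26.60 mm²); the r=7 cylinder at (14.5, 14) gives a regular 8-gon of circumradius 7 (constant along its height) (area = (8/2)·7.000²·sin(360°/8) = 138.59 mm²); the cone at (2.5, 14) (r1=9→r2=7) has section circumradius 8.894 here — a regular 8-gon (area = (8/2)·8.894²·sin(360°/8) = 223.75 mm²); Combining (union): the regions partially overlap — summed areas 548.04 mm² minus the doubly-counted overlap 34.05 mm² gives 513.99 mm² — area = 513.99 mm². So its area = 513.99 mm². Layer 33 is larger (513.99 vs 160.56 mm²).

layer 33 (z = 9.24 mm)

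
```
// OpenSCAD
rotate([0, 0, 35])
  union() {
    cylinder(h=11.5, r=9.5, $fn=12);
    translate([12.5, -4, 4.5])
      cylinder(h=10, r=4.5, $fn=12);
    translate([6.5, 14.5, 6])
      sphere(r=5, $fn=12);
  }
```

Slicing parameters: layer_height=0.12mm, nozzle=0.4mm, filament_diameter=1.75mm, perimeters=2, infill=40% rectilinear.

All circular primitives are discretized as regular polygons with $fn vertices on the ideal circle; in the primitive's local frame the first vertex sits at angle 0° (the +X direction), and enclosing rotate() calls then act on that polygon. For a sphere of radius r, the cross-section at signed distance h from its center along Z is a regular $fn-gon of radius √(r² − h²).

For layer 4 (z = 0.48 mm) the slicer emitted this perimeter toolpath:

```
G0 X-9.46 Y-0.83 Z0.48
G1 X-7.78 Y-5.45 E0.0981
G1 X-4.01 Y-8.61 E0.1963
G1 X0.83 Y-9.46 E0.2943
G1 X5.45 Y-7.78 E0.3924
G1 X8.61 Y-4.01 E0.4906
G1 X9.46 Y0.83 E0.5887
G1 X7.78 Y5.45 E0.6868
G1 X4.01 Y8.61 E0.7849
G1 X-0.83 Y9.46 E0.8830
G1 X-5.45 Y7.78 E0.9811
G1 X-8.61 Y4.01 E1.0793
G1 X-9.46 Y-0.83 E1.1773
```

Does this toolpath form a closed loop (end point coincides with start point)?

Start point (G0): (-9.46, -0.83). End point (last G1): the path returns to the start — closed.

yes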